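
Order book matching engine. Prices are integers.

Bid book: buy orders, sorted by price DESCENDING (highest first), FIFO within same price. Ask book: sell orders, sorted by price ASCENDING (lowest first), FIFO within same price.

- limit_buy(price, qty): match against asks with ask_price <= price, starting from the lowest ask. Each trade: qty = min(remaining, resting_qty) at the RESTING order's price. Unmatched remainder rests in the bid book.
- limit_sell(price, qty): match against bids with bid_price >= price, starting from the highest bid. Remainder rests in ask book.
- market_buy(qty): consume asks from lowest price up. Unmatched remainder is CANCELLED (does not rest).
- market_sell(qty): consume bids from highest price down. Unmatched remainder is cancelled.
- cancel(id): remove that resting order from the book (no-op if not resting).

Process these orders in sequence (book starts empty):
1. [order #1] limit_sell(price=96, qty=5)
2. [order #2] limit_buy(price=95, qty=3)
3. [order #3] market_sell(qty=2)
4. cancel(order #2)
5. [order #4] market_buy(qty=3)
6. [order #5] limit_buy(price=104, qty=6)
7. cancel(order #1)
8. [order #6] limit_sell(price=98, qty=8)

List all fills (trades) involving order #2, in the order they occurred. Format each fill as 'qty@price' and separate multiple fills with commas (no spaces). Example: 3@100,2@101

After op 1 [order #1] limit_sell(price=96, qty=5): fills=none; bids=[-] asks=[#1:5@96]
After op 2 [order #2] limit_buy(price=95, qty=3): fills=none; bids=[#2:3@95] asks=[#1:5@96]
After op 3 [order #3] market_sell(qty=2): fills=#2x#3:2@95; bids=[#2:1@95] asks=[#1:5@96]
After op 4 cancel(order #2): fills=none; bids=[-] asks=[#1:5@96]
After op 5 [order #4] market_buy(qty=3): fills=#4x#1:3@96; bids=[-] asks=[#1:2@96]
After op 6 [order #5] limit_buy(price=104, qty=6): fills=#5x#1:2@96; bids=[#5:4@104] asks=[-]
After op 7 cancel(order #1): fills=none; bids=[#5:4@104] asks=[-]
After op 8 [order #6] limit_sell(price=98, qty=8): fills=#5x#6:4@104; bids=[-] asks=[#6:4@98]

Answer: 2@95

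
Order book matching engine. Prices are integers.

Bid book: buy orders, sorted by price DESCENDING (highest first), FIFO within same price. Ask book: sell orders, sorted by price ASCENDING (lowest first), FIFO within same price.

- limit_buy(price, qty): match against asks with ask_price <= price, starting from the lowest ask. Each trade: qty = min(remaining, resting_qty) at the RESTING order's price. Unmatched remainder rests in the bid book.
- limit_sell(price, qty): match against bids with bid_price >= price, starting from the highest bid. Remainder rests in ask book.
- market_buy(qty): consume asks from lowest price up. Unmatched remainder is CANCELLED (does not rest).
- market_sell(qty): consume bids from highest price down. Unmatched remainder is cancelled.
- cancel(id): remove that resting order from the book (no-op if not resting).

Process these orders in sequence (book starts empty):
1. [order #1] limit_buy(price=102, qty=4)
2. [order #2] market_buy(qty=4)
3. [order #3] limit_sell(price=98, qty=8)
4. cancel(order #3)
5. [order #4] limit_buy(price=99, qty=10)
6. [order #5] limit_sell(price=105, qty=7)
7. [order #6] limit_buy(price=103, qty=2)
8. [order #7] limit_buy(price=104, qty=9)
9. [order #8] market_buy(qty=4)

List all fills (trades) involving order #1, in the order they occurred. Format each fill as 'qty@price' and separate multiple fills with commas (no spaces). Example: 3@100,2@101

After op 1 [order #1] limit_buy(price=102, qty=4): fills=none; bids=[#1:4@102] asks=[-]
After op 2 [order #2] market_buy(qty=4): fills=none; bids=[#1:4@102] asks=[-]
After op 3 [order #3] limit_sell(price=98, qty=8): fills=#1x#3:4@102; bids=[-] asks=[#3:4@98]
After op 4 cancel(order #3): fills=none; bids=[-] asks=[-]
After op 5 [order #4] limit_buy(price=99, qty=10): fills=none; bids=[#4:10@99] asks=[-]
After op 6 [order #5] limit_sell(price=105, qty=7): fills=none; bids=[#4:10@99] asks=[#5:7@105]
After op 7 [order #6] limit_buy(price=103, qty=2): fills=none; bids=[#6:2@103 #4:10@99] asks=[#5:7@105]
After op 8 [order #7] limit_buy(price=104, qty=9): fills=none; bids=[#7:9@104 #6:2@103 #4:10@99] asks=[#5:7@105]
After op 9 [order #8] market_buy(qty=4): fills=#8x#5:4@105; bids=[#7:9@104 #6:2@103 #4:10@99] asks=[#5:3@105]

Answer: 4@102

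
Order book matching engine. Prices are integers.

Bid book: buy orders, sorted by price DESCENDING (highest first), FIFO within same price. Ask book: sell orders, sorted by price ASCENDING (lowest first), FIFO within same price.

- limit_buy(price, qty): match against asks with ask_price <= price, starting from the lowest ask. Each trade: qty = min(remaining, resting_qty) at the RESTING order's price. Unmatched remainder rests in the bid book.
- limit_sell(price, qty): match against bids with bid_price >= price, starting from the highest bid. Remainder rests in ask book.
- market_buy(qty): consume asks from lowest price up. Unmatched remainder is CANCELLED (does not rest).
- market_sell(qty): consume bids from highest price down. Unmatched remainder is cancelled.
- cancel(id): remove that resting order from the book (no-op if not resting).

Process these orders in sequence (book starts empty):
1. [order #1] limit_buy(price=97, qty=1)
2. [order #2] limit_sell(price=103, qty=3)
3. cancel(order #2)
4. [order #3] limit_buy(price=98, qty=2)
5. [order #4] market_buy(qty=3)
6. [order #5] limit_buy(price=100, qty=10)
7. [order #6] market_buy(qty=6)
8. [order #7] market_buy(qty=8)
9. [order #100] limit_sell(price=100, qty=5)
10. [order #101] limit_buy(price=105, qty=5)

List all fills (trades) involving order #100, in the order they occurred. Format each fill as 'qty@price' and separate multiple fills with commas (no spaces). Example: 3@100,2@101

After op 1 [order #1] limit_buy(price=97, qty=1): fills=none; bids=[#1:1@97] asks=[-]
After op 2 [order #2] limit_sell(price=103, qty=3): fills=none; bids=[#1:1@97] asks=[#2:3@103]
After op 3 cancel(order #2): fills=none; bids=[#1:1@97] asks=[-]
After op 4 [order #3] limit_buy(price=98, qty=2): fills=none; bids=[#3:2@98 #1:1@97] asks=[-]
After op 5 [order #4] market_buy(qty=3): fills=none; bids=[#3:2@98 #1:1@97] asks=[-]
After op 6 [order #5] limit_buy(price=100, qty=10): fills=none; bids=[#5:10@100 #3:2@98 #1:1@97] asks=[-]
After op 7 [order #6] market_buy(qty=6): fills=none; bids=[#5:10@100 #3:2@98 #1:1@97] asks=[-]
After op 8 [order #7] market_buy(qty=8): fills=none; bids=[#5:10@100 #3:2@98 #1:1@97] asks=[-]
After op 9 [order #100] limit_sell(price=100, qty=5): fills=#5x#100:5@100; bids=[#5:5@100 #3:2@98 #1:1@97] asks=[-]
After op 10 [order #101] limit_buy(price=105, qty=5): fills=none; bids=[#101:5@105 #5:5@100 #3:2@98 #1:1@97] asks=[-]

Answer: 5@100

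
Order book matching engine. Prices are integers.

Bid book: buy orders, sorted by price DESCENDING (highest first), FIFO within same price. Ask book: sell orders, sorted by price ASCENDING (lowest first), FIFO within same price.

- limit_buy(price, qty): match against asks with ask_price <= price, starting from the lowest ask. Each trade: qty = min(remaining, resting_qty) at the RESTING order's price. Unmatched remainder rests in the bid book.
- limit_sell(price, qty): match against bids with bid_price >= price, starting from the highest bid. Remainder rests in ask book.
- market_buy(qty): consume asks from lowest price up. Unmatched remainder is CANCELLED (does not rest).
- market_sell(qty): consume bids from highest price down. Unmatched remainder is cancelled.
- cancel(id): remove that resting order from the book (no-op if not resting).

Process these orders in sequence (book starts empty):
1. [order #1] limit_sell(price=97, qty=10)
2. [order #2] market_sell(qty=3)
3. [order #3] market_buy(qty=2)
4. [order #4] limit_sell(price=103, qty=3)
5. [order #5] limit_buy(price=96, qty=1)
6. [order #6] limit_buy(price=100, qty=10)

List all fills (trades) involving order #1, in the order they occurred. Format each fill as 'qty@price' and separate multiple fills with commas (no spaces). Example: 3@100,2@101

After op 1 [order #1] limit_sell(price=97, qty=10): fills=none; bids=[-] asks=[#1:10@97]
After op 2 [order #2] market_sell(qty=3): fills=none; bids=[-] asks=[#1:10@97]
After op 3 [order #3] market_buy(qty=2): fills=#3x#1:2@97; bids=[-] asks=[#1:8@97]
After op 4 [order #4] limit_sell(price=103, qty=3): fills=none; bids=[-] asks=[#1:8@97 #4:3@103]
After op 5 [order #5] limit_buy(price=96, qty=1): fills=none; bids=[#5:1@96] asks=[#1:8@97 #4:3@103]
After op 6 [order #6] limit_buy(price=100, qty=10): fills=#6x#1:8@97; bids=[#6:2@100 #5:1@96] asks=[#4:3@103]

Answer: 2@97,8@97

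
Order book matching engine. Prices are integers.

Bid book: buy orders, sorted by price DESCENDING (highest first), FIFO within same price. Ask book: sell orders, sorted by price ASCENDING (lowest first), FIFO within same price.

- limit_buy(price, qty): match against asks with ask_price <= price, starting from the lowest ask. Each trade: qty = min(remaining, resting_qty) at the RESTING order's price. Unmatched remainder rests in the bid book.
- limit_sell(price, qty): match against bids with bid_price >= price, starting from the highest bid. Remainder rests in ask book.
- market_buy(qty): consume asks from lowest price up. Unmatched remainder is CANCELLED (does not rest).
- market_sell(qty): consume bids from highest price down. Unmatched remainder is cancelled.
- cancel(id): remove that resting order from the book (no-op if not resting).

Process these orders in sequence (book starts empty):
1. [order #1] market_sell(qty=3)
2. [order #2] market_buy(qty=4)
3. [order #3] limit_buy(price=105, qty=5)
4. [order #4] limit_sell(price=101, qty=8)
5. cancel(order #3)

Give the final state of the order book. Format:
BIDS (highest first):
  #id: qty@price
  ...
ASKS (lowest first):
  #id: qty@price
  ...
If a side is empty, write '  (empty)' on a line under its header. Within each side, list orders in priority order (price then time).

Answer: BIDS (highest first):
  (empty)
ASKS (lowest first):
  #4: 3@101

Derivation:
After op 1 [order #1] market_sell(qty=3): fills=none; bids=[-] asks=[-]
After op 2 [order #2] market_buy(qty=4): fills=none; bids=[-] asks=[-]
After op 3 [order #3] limit_buy(price=105, qty=5): fills=none; bids=[#3:5@105] asks=[-]
After op 4 [order #4] limit_sell(price=101, qty=8): fills=#3x#4:5@105; bids=[-] asks=[#4:3@101]
After op 5 cancel(order #3): fills=none; bids=[-] asks=[#4:3@101]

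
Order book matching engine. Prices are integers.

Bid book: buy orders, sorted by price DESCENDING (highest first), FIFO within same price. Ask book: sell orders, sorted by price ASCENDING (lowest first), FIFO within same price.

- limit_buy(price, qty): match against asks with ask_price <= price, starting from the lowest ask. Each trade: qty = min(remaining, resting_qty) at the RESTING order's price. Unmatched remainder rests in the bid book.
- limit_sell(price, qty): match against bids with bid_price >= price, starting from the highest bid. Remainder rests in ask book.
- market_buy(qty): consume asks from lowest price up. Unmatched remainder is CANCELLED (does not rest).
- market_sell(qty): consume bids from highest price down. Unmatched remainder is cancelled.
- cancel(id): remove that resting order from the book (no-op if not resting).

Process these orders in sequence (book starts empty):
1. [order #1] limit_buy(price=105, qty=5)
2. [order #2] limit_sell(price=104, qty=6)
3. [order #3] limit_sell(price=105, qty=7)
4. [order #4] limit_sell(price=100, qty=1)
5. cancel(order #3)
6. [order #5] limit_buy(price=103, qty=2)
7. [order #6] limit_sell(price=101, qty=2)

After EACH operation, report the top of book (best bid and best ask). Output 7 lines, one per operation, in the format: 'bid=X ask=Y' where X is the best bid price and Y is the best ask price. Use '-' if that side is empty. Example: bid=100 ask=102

Answer: bid=105 ask=-
bid=- ask=104
bid=- ask=104
bid=- ask=100
bid=- ask=100
bid=103 ask=104
bid=- ask=101

Derivation:
After op 1 [order #1] limit_buy(price=105, qty=5): fills=none; bids=[#1:5@105] asks=[-]
After op 2 [order #2] limit_sell(price=104, qty=6): fills=#1x#2:5@105; bids=[-] asks=[#2:1@104]
After op 3 [order #3] limit_sell(price=105, qty=7): fills=none; bids=[-] asks=[#2:1@104 #3:7@105]
After op 4 [order #4] limit_sell(price=100, qty=1): fills=none; bids=[-] asks=[#4:1@100 #2:1@104 #3:7@105]
After op 5 cancel(order #3): fills=none; bids=[-] asks=[#4:1@100 #2:1@104]
After op 6 [order #5] limit_buy(price=103, qty=2): fills=#5x#4:1@100; bids=[#5:1@103] asks=[#2:1@104]
After op 7 [order #6] limit_sell(price=101, qty=2): fills=#5x#6:1@103; bids=[-] asks=[#6:1@101 #2:1@104]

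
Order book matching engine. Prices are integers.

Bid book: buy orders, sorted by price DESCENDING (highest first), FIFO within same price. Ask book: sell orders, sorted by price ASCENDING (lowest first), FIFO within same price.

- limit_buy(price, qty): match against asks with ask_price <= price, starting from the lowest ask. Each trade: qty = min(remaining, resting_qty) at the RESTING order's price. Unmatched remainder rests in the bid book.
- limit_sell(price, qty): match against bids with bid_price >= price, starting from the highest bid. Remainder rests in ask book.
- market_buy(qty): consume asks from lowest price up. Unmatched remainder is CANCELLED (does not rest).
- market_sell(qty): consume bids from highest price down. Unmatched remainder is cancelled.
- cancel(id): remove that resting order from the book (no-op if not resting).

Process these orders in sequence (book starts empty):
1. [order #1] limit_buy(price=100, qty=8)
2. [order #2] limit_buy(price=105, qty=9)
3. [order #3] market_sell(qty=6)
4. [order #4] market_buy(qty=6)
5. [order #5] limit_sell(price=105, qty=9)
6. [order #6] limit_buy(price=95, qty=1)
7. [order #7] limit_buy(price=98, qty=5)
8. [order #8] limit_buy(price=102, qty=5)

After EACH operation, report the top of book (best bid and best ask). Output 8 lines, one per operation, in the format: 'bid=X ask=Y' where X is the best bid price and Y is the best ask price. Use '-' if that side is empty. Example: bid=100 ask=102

After op 1 [order #1] limit_buy(price=100, qty=8): fills=none; bids=[#1:8@100] asks=[-]
After op 2 [order #2] limit_buy(price=105, qty=9): fills=none; bids=[#2:9@105 #1:8@100] asks=[-]
After op 3 [order #3] market_sell(qty=6): fills=#2x#3:6@105; bids=[#2:3@105 #1:8@100] asks=[-]
After op 4 [order #4] market_buy(qty=6): fills=none; bids=[#2:3@105 #1:8@100] asks=[-]
After op 5 [order #5] limit_sell(price=105, qty=9): fills=#2x#5:3@105; bids=[#1:8@100] asks=[#5:6@105]
After op 6 [order #6] limit_buy(price=95, qty=1): fills=none; bids=[#1:8@100 #6:1@95] asks=[#5:6@105]
After op 7 [order #7] limit_buy(price=98, qty=5): fills=none; bids=[#1:8@100 #7:5@98 #6:1@95] asks=[#5:6@105]
After op 8 [order #8] limit_buy(price=102, qty=5): fills=none; bids=[#8:5@102 #1:8@100 #7:5@98 #6:1@95] asks=[#5:6@105]

Answer: bid=100 ask=-
bid=105 ask=-
bid=105 ask=-
bid=105 ask=-
bid=100 ask=105
bid=100 ask=105
bid=100 ask=105
bid=102 ask=105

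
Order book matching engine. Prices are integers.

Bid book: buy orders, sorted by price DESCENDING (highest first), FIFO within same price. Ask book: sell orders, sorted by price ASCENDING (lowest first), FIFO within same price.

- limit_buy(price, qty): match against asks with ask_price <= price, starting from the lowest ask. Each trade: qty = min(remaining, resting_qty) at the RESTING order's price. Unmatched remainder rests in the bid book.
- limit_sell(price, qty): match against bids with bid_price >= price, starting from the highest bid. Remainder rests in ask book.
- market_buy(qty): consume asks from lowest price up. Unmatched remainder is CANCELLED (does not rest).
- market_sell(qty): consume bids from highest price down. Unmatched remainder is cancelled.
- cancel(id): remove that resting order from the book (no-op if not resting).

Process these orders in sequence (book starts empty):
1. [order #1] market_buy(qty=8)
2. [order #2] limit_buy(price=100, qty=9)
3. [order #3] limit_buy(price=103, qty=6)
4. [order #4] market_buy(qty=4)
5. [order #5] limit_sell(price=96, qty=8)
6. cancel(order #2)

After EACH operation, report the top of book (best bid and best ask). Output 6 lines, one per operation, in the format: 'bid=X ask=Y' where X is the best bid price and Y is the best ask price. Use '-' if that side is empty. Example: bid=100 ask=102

Answer: bid=- ask=-
bid=100 ask=-
bid=103 ask=-
bid=103 ask=-
bid=100 ask=-
bid=- ask=-

Derivation:
After op 1 [order #1] market_buy(qty=8): fills=none; bids=[-] asks=[-]
After op 2 [order #2] limit_buy(price=100, qty=9): fills=none; bids=[#2:9@100] asks=[-]
After op 3 [order #3] limit_buy(price=103, qty=6): fills=none; bids=[#3:6@103 #2:9@100] asks=[-]
After op 4 [order #4] market_buy(qty=4): fills=none; bids=[#3:6@103 #2:9@100] asks=[-]
After op 5 [order #5] limit_sell(price=96, qty=8): fills=#3x#5:6@103 #2x#5:2@100; bids=[#2:7@100] asks=[-]
After op 6 cancel(order #2): fills=none; bids=[-] asks=[-]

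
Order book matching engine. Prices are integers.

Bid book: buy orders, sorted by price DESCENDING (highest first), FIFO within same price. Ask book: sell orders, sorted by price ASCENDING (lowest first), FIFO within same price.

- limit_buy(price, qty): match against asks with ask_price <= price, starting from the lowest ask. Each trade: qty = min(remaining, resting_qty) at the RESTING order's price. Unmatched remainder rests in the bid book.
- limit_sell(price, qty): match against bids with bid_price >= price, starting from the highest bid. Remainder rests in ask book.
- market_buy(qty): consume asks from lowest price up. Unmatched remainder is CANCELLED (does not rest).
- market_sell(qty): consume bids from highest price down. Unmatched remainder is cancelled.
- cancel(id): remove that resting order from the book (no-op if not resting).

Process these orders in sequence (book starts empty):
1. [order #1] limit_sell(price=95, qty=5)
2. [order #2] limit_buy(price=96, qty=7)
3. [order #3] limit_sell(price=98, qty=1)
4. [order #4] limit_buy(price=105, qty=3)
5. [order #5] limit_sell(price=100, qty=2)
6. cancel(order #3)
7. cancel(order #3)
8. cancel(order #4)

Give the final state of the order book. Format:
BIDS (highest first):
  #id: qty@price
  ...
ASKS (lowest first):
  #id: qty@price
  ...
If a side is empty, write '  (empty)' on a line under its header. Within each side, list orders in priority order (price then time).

Answer: BIDS (highest first):
  #2: 2@96
ASKS (lowest first):
  (empty)

Derivation:
After op 1 [order #1] limit_sell(price=95, qty=5): fills=none; bids=[-] asks=[#1:5@95]
After op 2 [order #2] limit_buy(price=96, qty=7): fills=#2x#1:5@95; bids=[#2:2@96] asks=[-]
After op 3 [order #3] limit_sell(price=98, qty=1): fills=none; bids=[#2:2@96] asks=[#3:1@98]
After op 4 [order #4] limit_buy(price=105, qty=3): fills=#4x#3:1@98; bids=[#4:2@105 #2:2@96] asks=[-]
After op 5 [order #5] limit_sell(price=100, qty=2): fills=#4x#5:2@105; bids=[#2:2@96] asks=[-]
After op 6 cancel(order #3): fills=none; bids=[#2:2@96] asks=[-]
After op 7 cancel(order #3): fills=none; bids=[#2:2@96] asks=[-]
After op 8 cancel(order #4): fills=none; bids=[#2:2@96] asks=[-]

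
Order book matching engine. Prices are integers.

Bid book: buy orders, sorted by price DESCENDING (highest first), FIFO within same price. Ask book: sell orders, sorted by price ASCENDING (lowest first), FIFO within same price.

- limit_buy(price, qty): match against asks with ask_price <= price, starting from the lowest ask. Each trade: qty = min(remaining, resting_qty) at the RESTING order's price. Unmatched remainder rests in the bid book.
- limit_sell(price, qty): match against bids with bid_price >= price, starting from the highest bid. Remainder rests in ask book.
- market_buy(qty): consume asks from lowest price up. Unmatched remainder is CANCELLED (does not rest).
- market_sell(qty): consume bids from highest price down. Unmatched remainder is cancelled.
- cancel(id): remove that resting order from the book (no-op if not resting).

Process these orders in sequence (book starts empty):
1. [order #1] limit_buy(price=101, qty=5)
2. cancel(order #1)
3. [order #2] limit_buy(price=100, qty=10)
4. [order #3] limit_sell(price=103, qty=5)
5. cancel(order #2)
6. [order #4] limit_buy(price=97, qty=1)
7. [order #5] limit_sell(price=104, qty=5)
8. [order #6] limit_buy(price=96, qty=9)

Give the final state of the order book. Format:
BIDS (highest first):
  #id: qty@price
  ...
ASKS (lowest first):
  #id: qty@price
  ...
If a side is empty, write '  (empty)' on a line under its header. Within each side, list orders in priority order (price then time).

After op 1 [order #1] limit_buy(price=101, qty=5): fills=none; bids=[#1:5@101] asks=[-]
After op 2 cancel(order #1): fills=none; bids=[-] asks=[-]
After op 3 [order #2] limit_buy(price=100, qty=10): fills=none; bids=[#2:10@100] asks=[-]
After op 4 [order #3] limit_sell(price=103, qty=5): fills=none; bids=[#2:10@100] asks=[#3:5@103]
After op 5 cancel(order #2): fills=none; bids=[-] asks=[#3:5@103]
After op 6 [order #4] limit_buy(price=97, qty=1): fills=none; bids=[#4:1@97] asks=[#3:5@103]
After op 7 [order #5] limit_sell(price=104, qty=5): fills=none; bids=[#4:1@97] asks=[#3:5@103 #5:5@104]
After op 8 [order #6] limit_buy(price=96, qty=9): fills=none; bids=[#4:1@97 #6:9@96] asks=[#3:5@103 #5:5@104]

Answer: BIDS (highest first):
  #4: 1@97
  #6: 9@96
ASKS (lowest first):
  #3: 5@103
  #5: 5@104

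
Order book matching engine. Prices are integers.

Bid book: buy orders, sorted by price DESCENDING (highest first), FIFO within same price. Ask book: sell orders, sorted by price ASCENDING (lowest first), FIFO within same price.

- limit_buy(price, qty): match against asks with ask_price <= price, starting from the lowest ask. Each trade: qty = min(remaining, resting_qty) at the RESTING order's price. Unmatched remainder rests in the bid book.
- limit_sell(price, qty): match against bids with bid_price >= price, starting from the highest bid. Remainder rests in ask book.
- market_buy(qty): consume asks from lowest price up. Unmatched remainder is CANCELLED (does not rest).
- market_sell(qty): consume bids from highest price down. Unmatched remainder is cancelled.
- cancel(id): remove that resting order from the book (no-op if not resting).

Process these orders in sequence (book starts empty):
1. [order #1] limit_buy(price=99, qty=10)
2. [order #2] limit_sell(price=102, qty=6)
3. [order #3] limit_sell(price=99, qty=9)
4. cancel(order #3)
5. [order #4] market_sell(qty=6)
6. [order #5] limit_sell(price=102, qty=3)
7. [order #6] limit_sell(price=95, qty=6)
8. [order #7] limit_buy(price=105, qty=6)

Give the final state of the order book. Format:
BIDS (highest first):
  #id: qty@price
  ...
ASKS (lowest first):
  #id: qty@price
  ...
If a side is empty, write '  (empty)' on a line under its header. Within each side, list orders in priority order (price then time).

After op 1 [order #1] limit_buy(price=99, qty=10): fills=none; bids=[#1:10@99] asks=[-]
After op 2 [order #2] limit_sell(price=102, qty=6): fills=none; bids=[#1:10@99] asks=[#2:6@102]
After op 3 [order #3] limit_sell(price=99, qty=9): fills=#1x#3:9@99; bids=[#1:1@99] asks=[#2:6@102]
After op 4 cancel(order #3): fills=none; bids=[#1:1@99] asks=[#2:6@102]
After op 5 [order #4] market_sell(qty=6): fills=#1x#4:1@99; bids=[-] asks=[#2:6@102]
After op 6 [order #5] limit_sell(price=102, qty=3): fills=none; bids=[-] asks=[#2:6@102 #5:3@102]
After op 7 [order #6] limit_sell(price=95, qty=6): fills=none; bids=[-] asks=[#6:6@95 #2:6@102 #5:3@102]
After op 8 [order #7] limit_buy(price=105, qty=6): fills=#7x#6:6@95; bids=[-] asks=[#2:6@102 #5:3@102]

Answer: BIDS (highest first):
  (empty)
ASKS (lowest first):
  #2: 6@102
  #5: 3@102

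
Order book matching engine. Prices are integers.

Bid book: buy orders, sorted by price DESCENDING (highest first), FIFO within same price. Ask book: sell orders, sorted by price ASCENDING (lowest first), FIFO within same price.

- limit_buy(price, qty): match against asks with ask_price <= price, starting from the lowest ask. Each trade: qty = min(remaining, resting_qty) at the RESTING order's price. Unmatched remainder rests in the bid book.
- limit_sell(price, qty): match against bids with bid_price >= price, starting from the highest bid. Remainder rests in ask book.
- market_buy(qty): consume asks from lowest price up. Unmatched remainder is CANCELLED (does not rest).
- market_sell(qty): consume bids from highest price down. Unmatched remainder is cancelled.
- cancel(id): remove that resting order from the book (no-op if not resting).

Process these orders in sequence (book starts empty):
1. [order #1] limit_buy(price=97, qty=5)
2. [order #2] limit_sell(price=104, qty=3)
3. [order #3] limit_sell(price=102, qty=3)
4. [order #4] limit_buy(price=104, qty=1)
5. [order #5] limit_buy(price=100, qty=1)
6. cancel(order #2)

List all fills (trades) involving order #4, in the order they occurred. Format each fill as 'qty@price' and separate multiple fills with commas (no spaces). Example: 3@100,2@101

After op 1 [order #1] limit_buy(price=97, qty=5): fills=none; bids=[#1:5@97] asks=[-]
After op 2 [order #2] limit_sell(price=104, qty=3): fills=none; bids=[#1:5@97] asks=[#2:3@104]
After op 3 [order #3] limit_sell(price=102, qty=3): fills=none; bids=[#1:5@97] asks=[#3:3@102 #2:3@104]
After op 4 [order #4] limit_buy(price=104, qty=1): fills=#4x#3:1@102; bids=[#1:5@97] asks=[#3:2@102 #2:3@104]
After op 5 [order #5] limit_buy(price=100, qty=1): fills=none; bids=[#5:1@100 #1:5@97] asks=[#3:2@102 #2:3@104]
After op 6 cancel(order #2): fills=none; bids=[#5:1@100 #1:5@97] asks=[#3:2@102]

Answer: 1@102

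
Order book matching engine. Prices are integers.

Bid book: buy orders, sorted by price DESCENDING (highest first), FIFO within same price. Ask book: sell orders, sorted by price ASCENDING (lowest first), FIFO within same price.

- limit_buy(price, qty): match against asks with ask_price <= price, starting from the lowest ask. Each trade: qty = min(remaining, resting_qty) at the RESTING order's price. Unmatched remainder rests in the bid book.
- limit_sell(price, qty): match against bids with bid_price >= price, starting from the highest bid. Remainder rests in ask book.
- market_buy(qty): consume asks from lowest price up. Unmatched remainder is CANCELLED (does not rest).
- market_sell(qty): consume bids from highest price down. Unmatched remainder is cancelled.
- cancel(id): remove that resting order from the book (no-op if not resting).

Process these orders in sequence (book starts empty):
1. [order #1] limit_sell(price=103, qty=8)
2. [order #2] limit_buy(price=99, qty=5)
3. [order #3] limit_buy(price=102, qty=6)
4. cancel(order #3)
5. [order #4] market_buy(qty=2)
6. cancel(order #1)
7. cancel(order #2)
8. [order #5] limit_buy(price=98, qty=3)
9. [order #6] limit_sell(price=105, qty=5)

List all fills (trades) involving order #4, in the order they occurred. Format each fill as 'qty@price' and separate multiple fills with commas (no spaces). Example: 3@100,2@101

Answer: 2@103

Derivation:
After op 1 [order #1] limit_sell(price=103, qty=8): fills=none; bids=[-] asks=[#1:8@103]
After op 2 [order #2] limit_buy(price=99, qty=5): fills=none; bids=[#2:5@99] asks=[#1:8@103]
After op 3 [order #3] limit_buy(price=102, qty=6): fills=none; bids=[#3:6@102 #2:5@99] asks=[#1:8@103]
After op 4 cancel(order #3): fills=none; bids=[#2:5@99] asks=[#1:8@103]
After op 5 [order #4] market_buy(qty=2): fills=#4x#1:2@103; bids=[#2:5@99] asks=[#1:6@103]
After op 6 cancel(order #1): fills=none; bids=[#2:5@99] asks=[-]
After op 7 cancel(order #2): fills=none; bids=[-] asks=[-]
After op 8 [order #5] limit_buy(price=98, qty=3): fills=none; bids=[#5:3@98] asks=[-]
After op 9 [order #6] limit_sell(price=105, qty=5): fills=none; bids=[#5:3@98] asks=[#6:5@105]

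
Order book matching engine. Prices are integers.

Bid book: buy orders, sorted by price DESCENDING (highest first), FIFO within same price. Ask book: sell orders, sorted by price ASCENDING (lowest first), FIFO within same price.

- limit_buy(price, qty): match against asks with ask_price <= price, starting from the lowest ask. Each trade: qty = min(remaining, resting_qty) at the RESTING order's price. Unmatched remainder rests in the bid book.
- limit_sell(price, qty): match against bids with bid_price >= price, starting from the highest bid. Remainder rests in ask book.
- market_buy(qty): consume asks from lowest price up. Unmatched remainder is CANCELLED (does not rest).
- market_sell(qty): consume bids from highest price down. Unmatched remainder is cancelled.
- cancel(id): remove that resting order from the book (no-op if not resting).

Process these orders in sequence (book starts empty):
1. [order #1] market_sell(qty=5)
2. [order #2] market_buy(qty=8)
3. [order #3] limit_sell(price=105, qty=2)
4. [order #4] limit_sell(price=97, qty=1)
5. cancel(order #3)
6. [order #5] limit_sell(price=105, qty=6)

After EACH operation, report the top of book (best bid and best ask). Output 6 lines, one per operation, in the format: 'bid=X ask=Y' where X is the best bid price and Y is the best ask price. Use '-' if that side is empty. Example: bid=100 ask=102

After op 1 [order #1] market_sell(qty=5): fills=none; bids=[-] asks=[-]
After op 2 [order #2] market_buy(qty=8): fills=none; bids=[-] asks=[-]
After op 3 [order #3] limit_sell(price=105, qty=2): fills=none; bids=[-] asks=[#3:2@105]
After op 4 [order #4] limit_sell(price=97, qty=1): fills=none; bids=[-] asks=[#4:1@97 #3:2@105]
After op 5 cancel(order #3): fills=none; bids=[-] asks=[#4:1@97]
After op 6 [order #5] limit_sell(price=105, qty=6): fills=none; bids=[-] asks=[#4:1@97 #5:6@105]

Answer: bid=- ask=-
bid=- ask=-
bid=- ask=105
bid=- ask=97
bid=- ask=97
bid=- ask=97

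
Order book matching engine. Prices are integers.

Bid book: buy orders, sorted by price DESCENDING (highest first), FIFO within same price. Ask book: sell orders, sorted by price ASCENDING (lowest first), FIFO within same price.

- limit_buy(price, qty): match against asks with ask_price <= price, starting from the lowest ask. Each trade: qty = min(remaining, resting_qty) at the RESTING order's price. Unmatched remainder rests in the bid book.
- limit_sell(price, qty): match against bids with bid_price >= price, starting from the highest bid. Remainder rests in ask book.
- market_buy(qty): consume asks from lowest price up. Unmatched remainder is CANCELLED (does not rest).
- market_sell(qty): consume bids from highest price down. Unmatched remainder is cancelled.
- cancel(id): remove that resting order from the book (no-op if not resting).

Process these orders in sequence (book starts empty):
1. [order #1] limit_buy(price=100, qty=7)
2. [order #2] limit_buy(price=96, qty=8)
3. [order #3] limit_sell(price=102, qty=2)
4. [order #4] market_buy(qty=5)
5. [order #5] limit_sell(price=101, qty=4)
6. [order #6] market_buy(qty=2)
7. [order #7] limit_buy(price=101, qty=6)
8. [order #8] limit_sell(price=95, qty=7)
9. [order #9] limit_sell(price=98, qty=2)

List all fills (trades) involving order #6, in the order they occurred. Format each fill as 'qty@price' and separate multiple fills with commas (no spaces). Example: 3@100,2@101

Answer: 2@101

Derivation:
After op 1 [order #1] limit_buy(price=100, qty=7): fills=none; bids=[#1:7@100] asks=[-]
After op 2 [order #2] limit_buy(price=96, qty=8): fills=none; bids=[#1:7@100 #2:8@96] asks=[-]
After op 3 [order #3] limit_sell(price=102, qty=2): fills=none; bids=[#1:7@100 #2:8@96] asks=[#3:2@102]
After op 4 [order #4] market_buy(qty=5): fills=#4x#3:2@102; bids=[#1:7@100 #2:8@96] asks=[-]
After op 5 [order #5] limit_sell(price=101, qty=4): fills=none; bids=[#1:7@100 #2:8@96] asks=[#5:4@101]
After op 6 [order #6] market_buy(qty=2): fills=#6x#5:2@101; bids=[#1:7@100 #2:8@96] asks=[#5:2@101]
After op 7 [order #7] limit_buy(price=101, qty=6): fills=#7x#5:2@101; bids=[#7:4@101 #1:7@100 #2:8@96] asks=[-]
After op 8 [order #8] limit_sell(price=95, qty=7): fills=#7x#8:4@101 #1x#8:3@100; bids=[#1:4@100 #2:8@96] asks=[-]
After op 9 [order #9] limit_sell(price=98, qty=2): fills=#1x#9:2@100; bids=[#1:2@100 #2:8@96] asks=[-]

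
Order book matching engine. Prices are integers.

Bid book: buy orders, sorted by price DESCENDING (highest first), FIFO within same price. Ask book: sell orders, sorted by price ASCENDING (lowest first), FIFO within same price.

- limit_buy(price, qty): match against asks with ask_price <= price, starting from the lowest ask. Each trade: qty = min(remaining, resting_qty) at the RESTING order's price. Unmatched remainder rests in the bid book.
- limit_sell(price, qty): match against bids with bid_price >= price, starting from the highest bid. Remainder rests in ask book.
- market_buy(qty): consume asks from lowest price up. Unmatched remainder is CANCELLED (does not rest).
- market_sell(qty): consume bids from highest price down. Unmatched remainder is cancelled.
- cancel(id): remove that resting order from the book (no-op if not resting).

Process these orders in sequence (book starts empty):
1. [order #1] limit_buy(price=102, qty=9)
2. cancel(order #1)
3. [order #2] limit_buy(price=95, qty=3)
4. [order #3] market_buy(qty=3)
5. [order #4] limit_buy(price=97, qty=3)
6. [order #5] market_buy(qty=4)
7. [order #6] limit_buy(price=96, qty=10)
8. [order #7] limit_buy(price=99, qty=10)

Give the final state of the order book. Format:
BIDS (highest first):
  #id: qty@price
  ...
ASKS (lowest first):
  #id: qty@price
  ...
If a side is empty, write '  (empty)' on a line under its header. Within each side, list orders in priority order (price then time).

After op 1 [order #1] limit_buy(price=102, qty=9): fills=none; bids=[#1:9@102] asks=[-]
After op 2 cancel(order #1): fills=none; bids=[-] asks=[-]
After op 3 [order #2] limit_buy(price=95, qty=3): fills=none; bids=[#2:3@95] asks=[-]
After op 4 [order #3] market_buy(qty=3): fills=none; bids=[#2:3@95] asks=[-]
After op 5 [order #4] limit_buy(price=97, qty=3): fills=none; bids=[#4:3@97 #2:3@95] asks=[-]
After op 6 [order #5] market_buy(qty=4): fills=none; bids=[#4:3@97 #2:3@95] asks=[-]
After op 7 [order #6] limit_buy(price=96, qty=10): fills=none; bids=[#4:3@97 #6:10@96 #2:3@95] asks=[-]
After op 8 [order #7] limit_buy(price=99, qty=10): fills=none; bids=[#7:10@99 #4:3@97 #6:10@96 #2:3@95] asks=[-]

Answer: BIDS (highest first):
  #7: 10@99
  #4: 3@97
  #6: 10@96
  #2: 3@95
ASKS (lowest first):
  (empty)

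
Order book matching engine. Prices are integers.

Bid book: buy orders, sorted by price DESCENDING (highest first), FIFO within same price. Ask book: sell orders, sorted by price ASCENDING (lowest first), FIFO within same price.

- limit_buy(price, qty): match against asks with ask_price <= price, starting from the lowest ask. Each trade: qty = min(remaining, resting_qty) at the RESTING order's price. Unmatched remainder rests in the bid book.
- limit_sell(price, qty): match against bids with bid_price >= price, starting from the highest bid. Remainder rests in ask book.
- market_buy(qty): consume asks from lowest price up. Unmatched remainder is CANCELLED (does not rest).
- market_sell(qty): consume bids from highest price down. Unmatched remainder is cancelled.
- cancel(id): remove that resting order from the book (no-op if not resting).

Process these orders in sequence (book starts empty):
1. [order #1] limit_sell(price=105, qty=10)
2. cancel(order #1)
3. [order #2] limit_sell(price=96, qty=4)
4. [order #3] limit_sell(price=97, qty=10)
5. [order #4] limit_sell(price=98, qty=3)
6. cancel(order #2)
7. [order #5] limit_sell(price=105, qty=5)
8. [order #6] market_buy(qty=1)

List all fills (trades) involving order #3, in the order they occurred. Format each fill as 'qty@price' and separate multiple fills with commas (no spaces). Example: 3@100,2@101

After op 1 [order #1] limit_sell(price=105, qty=10): fills=none; bids=[-] asks=[#1:10@105]
After op 2 cancel(order #1): fills=none; bids=[-] asks=[-]
After op 3 [order #2] limit_sell(price=96, qty=4): fills=none; bids=[-] asks=[#2:4@96]
After op 4 [order #3] limit_sell(price=97, qty=10): fills=none; bids=[-] asks=[#2:4@96 #3:10@97]
After op 5 [order #4] limit_sell(price=98, qty=3): fills=none; bids=[-] asks=[#2:4@96 #3:10@97 #4:3@98]
After op 6 cancel(order #2): fills=none; bids=[-] asks=[#3:10@97 #4:3@98]
After op 7 [order #5] limit_sell(price=105, qty=5): fills=none; bids=[-] asks=[#3:10@97 #4:3@98 #5:5@105]
After op 8 [order #6] market_buy(qty=1): fills=#6x#3:1@97; bids=[-] asks=[#3:9@97 #4:3@98 #5:5@105]

Answer: 1@97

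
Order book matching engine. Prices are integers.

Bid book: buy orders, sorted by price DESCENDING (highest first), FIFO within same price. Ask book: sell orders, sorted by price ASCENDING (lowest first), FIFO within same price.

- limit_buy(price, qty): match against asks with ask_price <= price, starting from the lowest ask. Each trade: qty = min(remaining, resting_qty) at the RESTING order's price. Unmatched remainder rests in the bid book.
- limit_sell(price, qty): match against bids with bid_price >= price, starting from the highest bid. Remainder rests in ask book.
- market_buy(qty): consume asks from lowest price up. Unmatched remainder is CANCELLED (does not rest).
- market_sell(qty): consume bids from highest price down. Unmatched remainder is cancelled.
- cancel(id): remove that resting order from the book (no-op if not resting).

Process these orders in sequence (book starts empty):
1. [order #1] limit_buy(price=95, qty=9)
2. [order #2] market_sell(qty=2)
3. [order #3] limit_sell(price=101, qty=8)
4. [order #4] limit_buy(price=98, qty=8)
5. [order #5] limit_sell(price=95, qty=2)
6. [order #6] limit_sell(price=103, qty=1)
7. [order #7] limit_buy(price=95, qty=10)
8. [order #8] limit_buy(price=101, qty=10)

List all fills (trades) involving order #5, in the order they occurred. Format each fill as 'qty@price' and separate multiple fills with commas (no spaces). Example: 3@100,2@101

Answer: 2@98

Derivation:
After op 1 [order #1] limit_buy(price=95, qty=9): fills=none; bids=[#1:9@95] asks=[-]
After op 2 [order #2] market_sell(qty=2): fills=#1x#2:2@95; bids=[#1:7@95] asks=[-]
After op 3 [order #3] limit_sell(price=101, qty=8): fills=none; bids=[#1:7@95] asks=[#3:8@101]
After op 4 [order #4] limit_buy(price=98, qty=8): fills=none; bids=[#4:8@98 #1:7@95] asks=[#3:8@101]
After op 5 [order #5] limit_sell(price=95, qty=2): fills=#4x#5:2@98; bids=[#4:6@98 #1:7@95] asks=[#3:8@101]
After op 6 [order #6] limit_sell(price=103, qty=1): fills=none; bids=[#4:6@98 #1:7@95] asks=[#3:8@101 #6:1@103]
After op 7 [order #7] limit_buy(price=95, qty=10): fills=none; bids=[#4:6@98 #1:7@95 #7:10@95] asks=[#3:8@101 #6:1@103]
After op 8 [order #8] limit_buy(price=101, qty=10): fills=#8x#3:8@101; bids=[#8:2@101 #4:6@98 #1:7@95 #7:10@95] asks=[#6:1@103]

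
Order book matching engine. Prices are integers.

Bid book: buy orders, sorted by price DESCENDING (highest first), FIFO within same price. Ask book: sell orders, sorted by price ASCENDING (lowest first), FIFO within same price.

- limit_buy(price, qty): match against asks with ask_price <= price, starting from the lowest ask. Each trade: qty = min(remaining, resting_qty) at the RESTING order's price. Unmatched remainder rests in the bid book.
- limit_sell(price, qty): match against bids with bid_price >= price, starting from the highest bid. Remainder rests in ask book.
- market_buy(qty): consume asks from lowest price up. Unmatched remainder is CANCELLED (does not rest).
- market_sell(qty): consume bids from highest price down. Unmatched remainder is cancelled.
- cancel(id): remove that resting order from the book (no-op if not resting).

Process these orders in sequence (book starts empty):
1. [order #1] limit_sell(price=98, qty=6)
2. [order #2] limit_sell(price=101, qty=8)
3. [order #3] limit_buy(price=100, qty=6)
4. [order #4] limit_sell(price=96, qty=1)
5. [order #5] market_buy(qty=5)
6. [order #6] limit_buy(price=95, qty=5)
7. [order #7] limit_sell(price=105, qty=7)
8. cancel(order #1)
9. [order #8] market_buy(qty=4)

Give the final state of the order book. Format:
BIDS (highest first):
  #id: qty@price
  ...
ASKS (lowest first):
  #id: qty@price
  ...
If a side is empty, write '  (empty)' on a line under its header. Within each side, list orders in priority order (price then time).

Answer: BIDS (highest first):
  #6: 5@95
ASKS (lowest first):
  #7: 7@105

Derivation:
After op 1 [order #1] limit_sell(price=98, qty=6): fills=none; bids=[-] asks=[#1:6@98]
After op 2 [order #2] limit_sell(price=101, qty=8): fills=none; bids=[-] asks=[#1:6@98 #2:8@101]
After op 3 [order #3] limit_buy(price=100, qty=6): fills=#3x#1:6@98; bids=[-] asks=[#2:8@101]
After op 4 [order #4] limit_sell(price=96, qty=1): fills=none; bids=[-] asks=[#4:1@96 #2:8@101]
After op 5 [order #5] market_buy(qty=5): fills=#5x#4:1@96 #5x#2:4@101; bids=[-] asks=[#2:4@101]
After op 6 [order #6] limit_buy(price=95, qty=5): fills=none; bids=[#6:5@95] asks=[#2:4@101]
After op 7 [order #7] limit_sell(price=105, qty=7): fills=none; bids=[#6:5@95] asks=[#2:4@101 #7:7@105]
After op 8 cancel(order #1): fills=none; bids=[#6:5@95] asks=[#2:4@101 #7:7@105]
After op 9 [order #8] market_buy(qty=4): fills=#8x#2:4@101; bids=[#6:5@95] asks=[#7:7@105]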